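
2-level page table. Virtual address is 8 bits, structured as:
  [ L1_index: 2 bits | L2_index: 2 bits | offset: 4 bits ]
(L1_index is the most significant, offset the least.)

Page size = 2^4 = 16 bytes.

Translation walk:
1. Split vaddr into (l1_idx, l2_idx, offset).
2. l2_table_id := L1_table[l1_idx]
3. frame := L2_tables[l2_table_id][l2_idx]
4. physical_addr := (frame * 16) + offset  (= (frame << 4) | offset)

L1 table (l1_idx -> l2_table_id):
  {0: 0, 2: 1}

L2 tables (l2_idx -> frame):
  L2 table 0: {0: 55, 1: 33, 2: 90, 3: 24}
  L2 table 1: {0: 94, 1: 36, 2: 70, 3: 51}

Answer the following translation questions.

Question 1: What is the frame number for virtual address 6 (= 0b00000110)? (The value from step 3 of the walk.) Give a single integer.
Answer: 55

Derivation:
vaddr = 6: l1_idx=0, l2_idx=0
L1[0] = 0; L2[0][0] = 55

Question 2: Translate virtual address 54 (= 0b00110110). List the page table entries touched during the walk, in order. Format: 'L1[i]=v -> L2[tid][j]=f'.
Answer: L1[0]=0 -> L2[0][3]=24

Derivation:
vaddr = 54 = 0b00110110
Split: l1_idx=0, l2_idx=3, offset=6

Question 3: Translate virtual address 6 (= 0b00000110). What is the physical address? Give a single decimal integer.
Answer: 886

Derivation:
vaddr = 6 = 0b00000110
Split: l1_idx=0, l2_idx=0, offset=6
L1[0] = 0
L2[0][0] = 55
paddr = 55 * 16 + 6 = 886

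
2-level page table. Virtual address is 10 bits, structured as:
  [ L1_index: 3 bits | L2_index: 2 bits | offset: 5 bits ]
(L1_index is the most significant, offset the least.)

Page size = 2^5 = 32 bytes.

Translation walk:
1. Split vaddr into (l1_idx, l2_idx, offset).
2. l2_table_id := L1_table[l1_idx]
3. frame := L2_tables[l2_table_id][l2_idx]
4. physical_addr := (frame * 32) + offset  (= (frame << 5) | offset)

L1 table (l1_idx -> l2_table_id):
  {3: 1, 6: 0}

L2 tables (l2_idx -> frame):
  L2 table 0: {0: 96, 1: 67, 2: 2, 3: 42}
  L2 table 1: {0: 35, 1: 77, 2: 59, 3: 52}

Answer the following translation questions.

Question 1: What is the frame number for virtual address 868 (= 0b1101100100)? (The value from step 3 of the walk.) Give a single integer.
vaddr = 868: l1_idx=6, l2_idx=3
L1[6] = 0; L2[0][3] = 42

Answer: 42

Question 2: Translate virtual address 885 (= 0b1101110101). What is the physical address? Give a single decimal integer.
Answer: 1365

Derivation:
vaddr = 885 = 0b1101110101
Split: l1_idx=6, l2_idx=3, offset=21
L1[6] = 0
L2[0][3] = 42
paddr = 42 * 32 + 21 = 1365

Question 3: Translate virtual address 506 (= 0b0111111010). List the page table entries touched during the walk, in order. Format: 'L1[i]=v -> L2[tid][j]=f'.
Answer: L1[3]=1 -> L2[1][3]=52

Derivation:
vaddr = 506 = 0b0111111010
Split: l1_idx=3, l2_idx=3, offset=26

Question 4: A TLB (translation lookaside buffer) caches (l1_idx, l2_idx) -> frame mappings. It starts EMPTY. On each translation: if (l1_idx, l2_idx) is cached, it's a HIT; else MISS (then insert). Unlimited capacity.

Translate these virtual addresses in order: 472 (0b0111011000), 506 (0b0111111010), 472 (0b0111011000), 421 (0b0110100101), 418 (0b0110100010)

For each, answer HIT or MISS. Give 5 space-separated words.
Answer: MISS MISS HIT MISS HIT

Derivation:
vaddr=472: (3,2) not in TLB -> MISS, insert
vaddr=506: (3,3) not in TLB -> MISS, insert
vaddr=472: (3,2) in TLB -> HIT
vaddr=421: (3,1) not in TLB -> MISS, insert
vaddr=418: (3,1) in TLB -> HIT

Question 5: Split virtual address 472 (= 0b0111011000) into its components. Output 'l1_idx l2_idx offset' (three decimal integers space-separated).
vaddr = 472 = 0b0111011000
  top 3 bits -> l1_idx = 3
  next 2 bits -> l2_idx = 2
  bottom 5 bits -> offset = 24

Answer: 3 2 24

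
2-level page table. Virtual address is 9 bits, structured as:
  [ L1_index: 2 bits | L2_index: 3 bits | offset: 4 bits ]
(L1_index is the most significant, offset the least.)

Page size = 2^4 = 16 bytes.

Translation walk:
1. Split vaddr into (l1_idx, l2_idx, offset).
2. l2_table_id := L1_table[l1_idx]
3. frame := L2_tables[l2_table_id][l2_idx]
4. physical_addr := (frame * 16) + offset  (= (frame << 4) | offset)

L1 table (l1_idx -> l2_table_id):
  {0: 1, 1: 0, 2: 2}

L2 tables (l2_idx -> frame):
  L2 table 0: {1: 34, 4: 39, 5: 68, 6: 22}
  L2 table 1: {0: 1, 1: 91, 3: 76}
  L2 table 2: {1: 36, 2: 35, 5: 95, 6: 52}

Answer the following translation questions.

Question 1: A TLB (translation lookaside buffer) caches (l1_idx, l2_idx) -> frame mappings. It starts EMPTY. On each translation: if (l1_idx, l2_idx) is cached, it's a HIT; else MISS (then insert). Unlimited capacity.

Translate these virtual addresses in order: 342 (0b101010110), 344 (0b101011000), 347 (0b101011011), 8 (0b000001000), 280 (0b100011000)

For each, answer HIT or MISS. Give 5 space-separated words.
Answer: MISS HIT HIT MISS MISS

Derivation:
vaddr=342: (2,5) not in TLB -> MISS, insert
vaddr=344: (2,5) in TLB -> HIT
vaddr=347: (2,5) in TLB -> HIT
vaddr=8: (0,0) not in TLB -> MISS, insert
vaddr=280: (2,1) not in TLB -> MISS, insert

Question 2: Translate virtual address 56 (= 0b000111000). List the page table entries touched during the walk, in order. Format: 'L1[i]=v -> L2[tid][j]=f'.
Answer: L1[0]=1 -> L2[1][3]=76

Derivation:
vaddr = 56 = 0b000111000
Split: l1_idx=0, l2_idx=3, offset=8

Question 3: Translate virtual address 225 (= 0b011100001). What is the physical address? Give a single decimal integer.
Answer: 353

Derivation:
vaddr = 225 = 0b011100001
Split: l1_idx=1, l2_idx=6, offset=1
L1[1] = 0
L2[0][6] = 22
paddr = 22 * 16 + 1 = 353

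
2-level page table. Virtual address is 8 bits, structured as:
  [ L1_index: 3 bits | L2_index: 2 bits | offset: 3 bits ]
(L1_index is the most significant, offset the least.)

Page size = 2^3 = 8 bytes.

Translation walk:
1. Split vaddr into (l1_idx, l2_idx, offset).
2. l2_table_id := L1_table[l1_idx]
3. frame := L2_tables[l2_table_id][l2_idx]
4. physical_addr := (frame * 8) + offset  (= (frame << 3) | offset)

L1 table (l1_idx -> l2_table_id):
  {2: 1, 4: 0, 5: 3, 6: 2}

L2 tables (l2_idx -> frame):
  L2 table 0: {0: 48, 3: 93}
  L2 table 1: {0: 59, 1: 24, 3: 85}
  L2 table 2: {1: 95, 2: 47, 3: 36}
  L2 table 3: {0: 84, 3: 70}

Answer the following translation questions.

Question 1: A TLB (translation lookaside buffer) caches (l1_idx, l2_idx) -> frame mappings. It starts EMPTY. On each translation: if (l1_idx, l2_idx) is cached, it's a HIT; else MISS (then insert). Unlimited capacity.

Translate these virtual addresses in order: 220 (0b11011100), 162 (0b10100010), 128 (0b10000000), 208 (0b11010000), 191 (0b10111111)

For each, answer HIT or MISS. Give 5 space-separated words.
vaddr=220: (6,3) not in TLB -> MISS, insert
vaddr=162: (5,0) not in TLB -> MISS, insert
vaddr=128: (4,0) not in TLB -> MISS, insert
vaddr=208: (6,2) not in TLB -> MISS, insert
vaddr=191: (5,3) not in TLB -> MISS, insert

Answer: MISS MISS MISS MISS MISS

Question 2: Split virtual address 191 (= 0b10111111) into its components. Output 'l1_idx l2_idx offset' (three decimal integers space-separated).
Answer: 5 3 7

Derivation:
vaddr = 191 = 0b10111111
  top 3 bits -> l1_idx = 5
  next 2 bits -> l2_idx = 3
  bottom 3 bits -> offset = 7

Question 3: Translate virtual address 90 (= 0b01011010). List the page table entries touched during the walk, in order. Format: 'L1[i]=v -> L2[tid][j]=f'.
Answer: L1[2]=1 -> L2[1][3]=85

Derivation:
vaddr = 90 = 0b01011010
Split: l1_idx=2, l2_idx=3, offset=2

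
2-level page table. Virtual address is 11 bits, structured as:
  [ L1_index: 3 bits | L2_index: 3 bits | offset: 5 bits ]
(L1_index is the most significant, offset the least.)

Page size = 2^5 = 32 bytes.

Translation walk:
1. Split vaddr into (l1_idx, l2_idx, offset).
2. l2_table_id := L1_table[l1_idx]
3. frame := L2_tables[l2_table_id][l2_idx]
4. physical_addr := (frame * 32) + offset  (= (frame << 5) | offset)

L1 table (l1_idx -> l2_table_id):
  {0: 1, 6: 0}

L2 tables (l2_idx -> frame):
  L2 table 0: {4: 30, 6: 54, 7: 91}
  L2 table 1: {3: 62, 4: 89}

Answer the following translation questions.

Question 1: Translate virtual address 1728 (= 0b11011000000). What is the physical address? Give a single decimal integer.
Answer: 1728

Derivation:
vaddr = 1728 = 0b11011000000
Split: l1_idx=6, l2_idx=6, offset=0
L1[6] = 0
L2[0][6] = 54
paddr = 54 * 32 + 0 = 1728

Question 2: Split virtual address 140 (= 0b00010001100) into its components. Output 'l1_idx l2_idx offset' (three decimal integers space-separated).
vaddr = 140 = 0b00010001100
  top 3 bits -> l1_idx = 0
  next 3 bits -> l2_idx = 4
  bottom 5 bits -> offset = 12

Answer: 0 4 12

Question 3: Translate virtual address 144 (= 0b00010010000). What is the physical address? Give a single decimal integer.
vaddr = 144 = 0b00010010000
Split: l1_idx=0, l2_idx=4, offset=16
L1[0] = 1
L2[1][4] = 89
paddr = 89 * 32 + 16 = 2864

Answer: 2864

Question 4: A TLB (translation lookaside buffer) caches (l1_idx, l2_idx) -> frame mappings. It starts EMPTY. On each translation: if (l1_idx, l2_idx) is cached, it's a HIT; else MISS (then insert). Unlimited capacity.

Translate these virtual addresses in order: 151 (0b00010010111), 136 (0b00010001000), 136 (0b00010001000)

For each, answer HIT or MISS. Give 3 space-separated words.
vaddr=151: (0,4) not in TLB -> MISS, insert
vaddr=136: (0,4) in TLB -> HIT
vaddr=136: (0,4) in TLB -> HIT

Answer: MISS HIT HIT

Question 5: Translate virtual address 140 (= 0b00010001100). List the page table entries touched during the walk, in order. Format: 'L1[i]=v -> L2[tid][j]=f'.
vaddr = 140 = 0b00010001100
Split: l1_idx=0, l2_idx=4, offset=12

Answer: L1[0]=1 -> L2[1][4]=89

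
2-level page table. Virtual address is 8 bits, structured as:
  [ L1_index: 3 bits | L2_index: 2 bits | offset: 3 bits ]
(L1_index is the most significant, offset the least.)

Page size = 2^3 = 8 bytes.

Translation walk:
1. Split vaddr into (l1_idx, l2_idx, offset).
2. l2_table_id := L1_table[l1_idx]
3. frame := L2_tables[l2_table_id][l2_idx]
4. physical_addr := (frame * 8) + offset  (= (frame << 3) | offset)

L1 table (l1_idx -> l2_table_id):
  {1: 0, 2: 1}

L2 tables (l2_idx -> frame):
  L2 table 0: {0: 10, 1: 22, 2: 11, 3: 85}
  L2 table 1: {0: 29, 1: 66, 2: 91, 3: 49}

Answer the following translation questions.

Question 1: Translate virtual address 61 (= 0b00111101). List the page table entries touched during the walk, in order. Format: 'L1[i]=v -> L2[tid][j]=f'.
vaddr = 61 = 0b00111101
Split: l1_idx=1, l2_idx=3, offset=5

Answer: L1[1]=0 -> L2[0][3]=85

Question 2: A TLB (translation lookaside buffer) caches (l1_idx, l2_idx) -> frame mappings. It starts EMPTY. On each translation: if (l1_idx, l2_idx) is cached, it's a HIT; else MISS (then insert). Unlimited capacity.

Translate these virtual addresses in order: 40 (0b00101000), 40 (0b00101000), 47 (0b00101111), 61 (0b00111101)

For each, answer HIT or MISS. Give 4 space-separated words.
Answer: MISS HIT HIT MISS

Derivation:
vaddr=40: (1,1) not in TLB -> MISS, insert
vaddr=40: (1,1) in TLB -> HIT
vaddr=47: (1,1) in TLB -> HIT
vaddr=61: (1,3) not in TLB -> MISS, insert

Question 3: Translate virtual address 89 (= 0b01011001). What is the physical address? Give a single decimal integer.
Answer: 393

Derivation:
vaddr = 89 = 0b01011001
Split: l1_idx=2, l2_idx=3, offset=1
L1[2] = 1
L2[1][3] = 49
paddr = 49 * 8 + 1 = 393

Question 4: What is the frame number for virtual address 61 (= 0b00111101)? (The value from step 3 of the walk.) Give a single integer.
Answer: 85

Derivation:
vaddr = 61: l1_idx=1, l2_idx=3
L1[1] = 0; L2[0][3] = 85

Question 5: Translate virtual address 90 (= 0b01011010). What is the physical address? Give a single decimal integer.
Answer: 394

Derivation:
vaddr = 90 = 0b01011010
Split: l1_idx=2, l2_idx=3, offset=2
L1[2] = 1
L2[1][3] = 49
paddr = 49 * 8 + 2 = 394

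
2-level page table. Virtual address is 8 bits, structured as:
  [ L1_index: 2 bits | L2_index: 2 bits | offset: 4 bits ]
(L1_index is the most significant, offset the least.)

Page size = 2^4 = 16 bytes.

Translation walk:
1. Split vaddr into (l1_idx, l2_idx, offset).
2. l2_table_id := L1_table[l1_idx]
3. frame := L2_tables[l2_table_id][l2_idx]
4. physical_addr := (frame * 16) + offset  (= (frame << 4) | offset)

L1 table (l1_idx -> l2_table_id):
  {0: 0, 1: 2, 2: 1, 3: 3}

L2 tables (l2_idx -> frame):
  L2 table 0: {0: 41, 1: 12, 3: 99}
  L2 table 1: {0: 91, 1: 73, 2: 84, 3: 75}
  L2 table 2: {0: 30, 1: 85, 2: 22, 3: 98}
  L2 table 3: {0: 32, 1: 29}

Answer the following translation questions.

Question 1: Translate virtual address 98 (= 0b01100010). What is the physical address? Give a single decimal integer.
vaddr = 98 = 0b01100010
Split: l1_idx=1, l2_idx=2, offset=2
L1[1] = 2
L2[2][2] = 22
paddr = 22 * 16 + 2 = 354

Answer: 354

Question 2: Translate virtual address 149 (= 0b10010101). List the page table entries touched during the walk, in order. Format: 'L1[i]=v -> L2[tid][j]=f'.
vaddr = 149 = 0b10010101
Split: l1_idx=2, l2_idx=1, offset=5

Answer: L1[2]=1 -> L2[1][1]=73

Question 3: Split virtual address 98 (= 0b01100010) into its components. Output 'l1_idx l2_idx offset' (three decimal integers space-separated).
vaddr = 98 = 0b01100010
  top 2 bits -> l1_idx = 1
  next 2 bits -> l2_idx = 2
  bottom 4 bits -> offset = 2

Answer: 1 2 2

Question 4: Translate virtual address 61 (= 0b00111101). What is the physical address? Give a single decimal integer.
Answer: 1597

Derivation:
vaddr = 61 = 0b00111101
Split: l1_idx=0, l2_idx=3, offset=13
L1[0] = 0
L2[0][3] = 99
paddr = 99 * 16 + 13 = 1597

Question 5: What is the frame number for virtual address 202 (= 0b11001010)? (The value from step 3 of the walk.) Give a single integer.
vaddr = 202: l1_idx=3, l2_idx=0
L1[3] = 3; L2[3][0] = 32

Answer: 32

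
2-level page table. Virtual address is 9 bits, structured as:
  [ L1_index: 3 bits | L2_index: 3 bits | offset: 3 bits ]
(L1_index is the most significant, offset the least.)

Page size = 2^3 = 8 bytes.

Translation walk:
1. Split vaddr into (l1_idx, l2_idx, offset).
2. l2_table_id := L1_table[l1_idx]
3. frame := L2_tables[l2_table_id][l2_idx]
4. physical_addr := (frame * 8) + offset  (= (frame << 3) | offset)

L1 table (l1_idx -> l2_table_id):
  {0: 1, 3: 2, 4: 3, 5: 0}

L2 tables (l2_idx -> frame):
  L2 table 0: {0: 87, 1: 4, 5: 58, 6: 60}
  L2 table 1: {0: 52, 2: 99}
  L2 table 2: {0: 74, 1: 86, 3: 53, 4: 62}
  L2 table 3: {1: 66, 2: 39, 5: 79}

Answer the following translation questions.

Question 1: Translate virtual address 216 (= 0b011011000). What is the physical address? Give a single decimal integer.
Answer: 424

Derivation:
vaddr = 216 = 0b011011000
Split: l1_idx=3, l2_idx=3, offset=0
L1[3] = 2
L2[2][3] = 53
paddr = 53 * 8 + 0 = 424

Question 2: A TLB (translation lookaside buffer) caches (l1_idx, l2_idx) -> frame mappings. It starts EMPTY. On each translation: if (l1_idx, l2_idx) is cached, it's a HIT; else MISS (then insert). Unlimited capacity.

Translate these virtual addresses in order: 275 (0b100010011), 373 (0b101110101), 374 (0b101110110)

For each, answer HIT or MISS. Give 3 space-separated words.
vaddr=275: (4,2) not in TLB -> MISS, insert
vaddr=373: (5,6) not in TLB -> MISS, insert
vaddr=374: (5,6) in TLB -> HIT

Answer: MISS MISS HIT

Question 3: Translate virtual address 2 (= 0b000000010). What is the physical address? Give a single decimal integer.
vaddr = 2 = 0b000000010
Split: l1_idx=0, l2_idx=0, offset=2
L1[0] = 1
L2[1][0] = 52
paddr = 52 * 8 + 2 = 418

Answer: 418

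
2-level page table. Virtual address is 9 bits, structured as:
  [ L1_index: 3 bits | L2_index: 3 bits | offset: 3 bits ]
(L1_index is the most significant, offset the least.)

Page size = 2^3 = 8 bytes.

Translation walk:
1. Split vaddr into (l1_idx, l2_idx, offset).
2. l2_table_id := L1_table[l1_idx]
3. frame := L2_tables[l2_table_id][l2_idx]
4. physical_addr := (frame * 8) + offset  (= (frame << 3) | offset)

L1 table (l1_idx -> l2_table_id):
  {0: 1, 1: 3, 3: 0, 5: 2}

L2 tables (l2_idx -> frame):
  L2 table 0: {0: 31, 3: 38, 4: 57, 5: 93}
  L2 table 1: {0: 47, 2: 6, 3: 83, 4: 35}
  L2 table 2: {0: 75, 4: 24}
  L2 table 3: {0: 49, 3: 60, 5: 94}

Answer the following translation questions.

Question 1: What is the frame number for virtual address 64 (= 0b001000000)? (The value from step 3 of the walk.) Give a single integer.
vaddr = 64: l1_idx=1, l2_idx=0
L1[1] = 3; L2[3][0] = 49

Answer: 49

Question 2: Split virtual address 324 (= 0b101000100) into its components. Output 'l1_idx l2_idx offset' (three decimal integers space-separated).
Answer: 5 0 4

Derivation:
vaddr = 324 = 0b101000100
  top 3 bits -> l1_idx = 5
  next 3 bits -> l2_idx = 0
  bottom 3 bits -> offset = 4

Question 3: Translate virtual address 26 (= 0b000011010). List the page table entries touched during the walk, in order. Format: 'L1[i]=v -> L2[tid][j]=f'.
vaddr = 26 = 0b000011010
Split: l1_idx=0, l2_idx=3, offset=2

Answer: L1[0]=1 -> L2[1][3]=83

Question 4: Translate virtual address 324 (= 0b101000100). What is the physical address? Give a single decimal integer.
Answer: 604

Derivation:
vaddr = 324 = 0b101000100
Split: l1_idx=5, l2_idx=0, offset=4
L1[5] = 2
L2[2][0] = 75
paddr = 75 * 8 + 4 = 604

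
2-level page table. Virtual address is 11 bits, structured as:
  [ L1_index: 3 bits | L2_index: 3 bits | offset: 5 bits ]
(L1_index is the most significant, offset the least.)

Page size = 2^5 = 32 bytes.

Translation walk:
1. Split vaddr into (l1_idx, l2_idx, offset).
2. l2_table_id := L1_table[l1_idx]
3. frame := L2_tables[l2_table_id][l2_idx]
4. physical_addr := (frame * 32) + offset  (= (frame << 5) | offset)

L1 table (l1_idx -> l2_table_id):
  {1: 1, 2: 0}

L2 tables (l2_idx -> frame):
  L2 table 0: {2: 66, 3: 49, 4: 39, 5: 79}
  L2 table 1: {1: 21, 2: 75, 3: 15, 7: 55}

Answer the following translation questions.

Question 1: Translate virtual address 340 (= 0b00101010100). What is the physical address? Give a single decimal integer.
vaddr = 340 = 0b00101010100
Split: l1_idx=1, l2_idx=2, offset=20
L1[1] = 1
L2[1][2] = 75
paddr = 75 * 32 + 20 = 2420

Answer: 2420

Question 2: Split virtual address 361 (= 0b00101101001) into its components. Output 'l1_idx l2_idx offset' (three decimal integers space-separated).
vaddr = 361 = 0b00101101001
  top 3 bits -> l1_idx = 1
  next 3 bits -> l2_idx = 3
  bottom 5 bits -> offset = 9

Answer: 1 3 9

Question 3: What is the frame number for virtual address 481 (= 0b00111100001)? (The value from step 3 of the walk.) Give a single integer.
vaddr = 481: l1_idx=1, l2_idx=7
L1[1] = 1; L2[1][7] = 55

Answer: 55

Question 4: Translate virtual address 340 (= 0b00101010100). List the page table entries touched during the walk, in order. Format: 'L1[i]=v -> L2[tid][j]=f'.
vaddr = 340 = 0b00101010100
Split: l1_idx=1, l2_idx=2, offset=20

Answer: L1[1]=1 -> L2[1][2]=75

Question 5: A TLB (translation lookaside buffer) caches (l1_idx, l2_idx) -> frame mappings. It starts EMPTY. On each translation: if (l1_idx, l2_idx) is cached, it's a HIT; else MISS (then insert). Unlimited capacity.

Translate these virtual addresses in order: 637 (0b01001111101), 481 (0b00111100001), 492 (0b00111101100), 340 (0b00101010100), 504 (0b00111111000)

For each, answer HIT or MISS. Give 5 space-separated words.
vaddr=637: (2,3) not in TLB -> MISS, insert
vaddr=481: (1,7) not in TLB -> MISS, insert
vaddr=492: (1,7) in TLB -> HIT
vaddr=340: (1,2) not in TLB -> MISS, insert
vaddr=504: (1,7) in TLB -> HIT

Answer: MISS MISS HIT MISS HIT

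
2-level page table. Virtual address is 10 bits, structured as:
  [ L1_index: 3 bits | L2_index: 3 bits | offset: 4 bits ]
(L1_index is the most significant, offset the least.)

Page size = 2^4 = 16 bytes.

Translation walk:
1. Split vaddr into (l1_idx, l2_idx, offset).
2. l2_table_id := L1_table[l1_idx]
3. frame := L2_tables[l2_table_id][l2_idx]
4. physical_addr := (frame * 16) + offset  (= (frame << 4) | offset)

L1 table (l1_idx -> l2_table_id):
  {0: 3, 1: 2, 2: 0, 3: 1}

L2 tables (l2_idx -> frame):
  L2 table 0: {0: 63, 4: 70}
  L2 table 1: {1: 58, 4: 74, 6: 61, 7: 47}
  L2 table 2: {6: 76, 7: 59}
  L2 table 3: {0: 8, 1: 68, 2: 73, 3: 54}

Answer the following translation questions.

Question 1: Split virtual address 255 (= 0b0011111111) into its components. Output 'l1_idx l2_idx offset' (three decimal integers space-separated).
Answer: 1 7 15

Derivation:
vaddr = 255 = 0b0011111111
  top 3 bits -> l1_idx = 1
  next 3 bits -> l2_idx = 7
  bottom 4 bits -> offset = 15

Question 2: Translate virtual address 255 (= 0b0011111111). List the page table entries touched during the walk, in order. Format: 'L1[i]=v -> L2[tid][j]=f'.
Answer: L1[1]=2 -> L2[2][7]=59

Derivation:
vaddr = 255 = 0b0011111111
Split: l1_idx=1, l2_idx=7, offset=15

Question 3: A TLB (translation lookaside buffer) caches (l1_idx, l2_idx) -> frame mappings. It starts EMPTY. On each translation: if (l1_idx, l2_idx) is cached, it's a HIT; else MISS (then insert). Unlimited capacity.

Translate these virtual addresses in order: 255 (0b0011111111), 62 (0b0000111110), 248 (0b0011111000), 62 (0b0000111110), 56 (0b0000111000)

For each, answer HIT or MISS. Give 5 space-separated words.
Answer: MISS MISS HIT HIT HIT

Derivation:
vaddr=255: (1,7) not in TLB -> MISS, insert
vaddr=62: (0,3) not in TLB -> MISS, insert
vaddr=248: (1,7) in TLB -> HIT
vaddr=62: (0,3) in TLB -> HIT
vaddr=56: (0,3) in TLB -> HIT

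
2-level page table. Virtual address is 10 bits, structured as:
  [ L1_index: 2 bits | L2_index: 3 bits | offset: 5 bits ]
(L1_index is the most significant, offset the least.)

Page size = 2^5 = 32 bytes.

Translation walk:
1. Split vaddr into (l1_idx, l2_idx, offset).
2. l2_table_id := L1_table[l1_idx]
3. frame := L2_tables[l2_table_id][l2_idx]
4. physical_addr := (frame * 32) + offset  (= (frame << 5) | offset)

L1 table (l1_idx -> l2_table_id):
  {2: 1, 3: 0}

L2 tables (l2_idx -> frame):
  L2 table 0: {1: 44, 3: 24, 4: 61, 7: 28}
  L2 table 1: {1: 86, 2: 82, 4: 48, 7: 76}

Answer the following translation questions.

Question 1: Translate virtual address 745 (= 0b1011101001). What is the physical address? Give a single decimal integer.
Answer: 2441

Derivation:
vaddr = 745 = 0b1011101001
Split: l1_idx=2, l2_idx=7, offset=9
L1[2] = 1
L2[1][7] = 76
paddr = 76 * 32 + 9 = 2441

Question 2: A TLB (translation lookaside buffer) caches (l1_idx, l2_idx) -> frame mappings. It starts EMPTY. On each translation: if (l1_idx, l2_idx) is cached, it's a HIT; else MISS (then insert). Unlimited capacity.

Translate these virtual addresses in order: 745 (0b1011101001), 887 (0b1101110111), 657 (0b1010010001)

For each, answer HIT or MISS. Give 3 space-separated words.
vaddr=745: (2,7) not in TLB -> MISS, insert
vaddr=887: (3,3) not in TLB -> MISS, insert
vaddr=657: (2,4) not in TLB -> MISS, insert

Answer: MISS MISS MISS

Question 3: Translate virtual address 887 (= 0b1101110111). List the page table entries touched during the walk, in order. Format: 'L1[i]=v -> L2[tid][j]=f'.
Answer: L1[3]=0 -> L2[0][3]=24

Derivation:
vaddr = 887 = 0b1101110111
Split: l1_idx=3, l2_idx=3, offset=23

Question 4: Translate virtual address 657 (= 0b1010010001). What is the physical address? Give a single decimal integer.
vaddr = 657 = 0b1010010001
Split: l1_idx=2, l2_idx=4, offset=17
L1[2] = 1
L2[1][4] = 48
paddr = 48 * 32 + 17 = 1553

Answer: 1553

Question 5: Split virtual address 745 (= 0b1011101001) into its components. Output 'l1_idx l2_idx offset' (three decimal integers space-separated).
vaddr = 745 = 0b1011101001
  top 2 bits -> l1_idx = 2
  next 3 bits -> l2_idx = 7
  bottom 5 bits -> offset = 9

Answer: 2 7 9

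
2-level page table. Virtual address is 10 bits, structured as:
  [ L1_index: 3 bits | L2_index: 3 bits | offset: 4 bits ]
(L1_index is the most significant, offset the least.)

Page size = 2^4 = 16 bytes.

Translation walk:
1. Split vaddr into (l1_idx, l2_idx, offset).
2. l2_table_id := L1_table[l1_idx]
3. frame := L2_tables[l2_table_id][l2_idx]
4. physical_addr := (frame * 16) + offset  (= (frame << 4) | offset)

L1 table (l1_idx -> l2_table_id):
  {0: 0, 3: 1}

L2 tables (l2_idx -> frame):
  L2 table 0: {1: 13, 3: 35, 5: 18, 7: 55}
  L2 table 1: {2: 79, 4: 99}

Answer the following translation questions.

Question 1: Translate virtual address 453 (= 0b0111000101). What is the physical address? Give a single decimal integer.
vaddr = 453 = 0b0111000101
Split: l1_idx=3, l2_idx=4, offset=5
L1[3] = 1
L2[1][4] = 99
paddr = 99 * 16 + 5 = 1589

Answer: 1589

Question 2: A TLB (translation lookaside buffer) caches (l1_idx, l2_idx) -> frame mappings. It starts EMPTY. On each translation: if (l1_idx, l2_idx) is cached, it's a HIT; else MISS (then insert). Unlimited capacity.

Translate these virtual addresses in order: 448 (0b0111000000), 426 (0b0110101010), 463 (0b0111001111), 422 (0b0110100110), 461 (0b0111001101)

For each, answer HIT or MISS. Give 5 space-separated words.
vaddr=448: (3,4) not in TLB -> MISS, insert
vaddr=426: (3,2) not in TLB -> MISS, insert
vaddr=463: (3,4) in TLB -> HIT
vaddr=422: (3,2) in TLB -> HIT
vaddr=461: (3,4) in TLB -> HIT

Answer: MISS MISS HIT HIT HIT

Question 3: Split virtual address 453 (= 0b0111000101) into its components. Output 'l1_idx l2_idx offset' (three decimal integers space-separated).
Answer: 3 4 5

Derivation:
vaddr = 453 = 0b0111000101
  top 3 bits -> l1_idx = 3
  next 3 bits -> l2_idx = 4
  bottom 4 bits -> offset = 5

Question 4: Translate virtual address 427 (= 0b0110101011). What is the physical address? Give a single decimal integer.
Answer: 1275

Derivation:
vaddr = 427 = 0b0110101011
Split: l1_idx=3, l2_idx=2, offset=11
L1[3] = 1
L2[1][2] = 79
paddr = 79 * 16 + 11 = 1275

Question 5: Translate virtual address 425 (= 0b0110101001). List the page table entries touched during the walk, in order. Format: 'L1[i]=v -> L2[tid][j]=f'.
Answer: L1[3]=1 -> L2[1][2]=79

Derivation:
vaddr = 425 = 0b0110101001
Split: l1_idx=3, l2_idx=2, offset=9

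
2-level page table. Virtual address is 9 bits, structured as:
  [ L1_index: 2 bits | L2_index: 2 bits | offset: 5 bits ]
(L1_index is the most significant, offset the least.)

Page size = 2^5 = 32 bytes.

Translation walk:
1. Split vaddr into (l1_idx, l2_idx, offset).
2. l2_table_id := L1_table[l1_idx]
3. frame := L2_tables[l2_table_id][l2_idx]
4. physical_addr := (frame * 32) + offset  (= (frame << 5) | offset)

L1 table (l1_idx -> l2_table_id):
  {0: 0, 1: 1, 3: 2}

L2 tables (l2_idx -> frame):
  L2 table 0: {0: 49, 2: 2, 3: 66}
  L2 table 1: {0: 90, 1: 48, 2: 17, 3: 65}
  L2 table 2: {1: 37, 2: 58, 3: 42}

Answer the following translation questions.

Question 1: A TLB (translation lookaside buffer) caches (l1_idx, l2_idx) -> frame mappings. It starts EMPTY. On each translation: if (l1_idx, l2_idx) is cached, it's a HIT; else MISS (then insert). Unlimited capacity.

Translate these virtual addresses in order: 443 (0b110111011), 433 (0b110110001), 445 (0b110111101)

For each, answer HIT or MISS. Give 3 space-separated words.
vaddr=443: (3,1) not in TLB -> MISS, insert
vaddr=433: (3,1) in TLB -> HIT
vaddr=445: (3,1) in TLB -> HIT

Answer: MISS HIT HIT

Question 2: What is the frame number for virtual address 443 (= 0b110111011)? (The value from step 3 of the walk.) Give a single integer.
vaddr = 443: l1_idx=3, l2_idx=1
L1[3] = 2; L2[2][1] = 37

Answer: 37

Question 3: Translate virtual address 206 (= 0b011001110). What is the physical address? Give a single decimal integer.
Answer: 558

Derivation:
vaddr = 206 = 0b011001110
Split: l1_idx=1, l2_idx=2, offset=14
L1[1] = 1
L2[1][2] = 17
paddr = 17 * 32 + 14 = 558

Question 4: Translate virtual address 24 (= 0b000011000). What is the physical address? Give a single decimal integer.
Answer: 1592

Derivation:
vaddr = 24 = 0b000011000
Split: l1_idx=0, l2_idx=0, offset=24
L1[0] = 0
L2[0][0] = 49
paddr = 49 * 32 + 24 = 1592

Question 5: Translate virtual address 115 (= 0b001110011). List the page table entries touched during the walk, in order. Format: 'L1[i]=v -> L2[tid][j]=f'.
Answer: L1[0]=0 -> L2[0][3]=66

Derivation:
vaddr = 115 = 0b001110011
Split: l1_idx=0, l2_idx=3, offset=19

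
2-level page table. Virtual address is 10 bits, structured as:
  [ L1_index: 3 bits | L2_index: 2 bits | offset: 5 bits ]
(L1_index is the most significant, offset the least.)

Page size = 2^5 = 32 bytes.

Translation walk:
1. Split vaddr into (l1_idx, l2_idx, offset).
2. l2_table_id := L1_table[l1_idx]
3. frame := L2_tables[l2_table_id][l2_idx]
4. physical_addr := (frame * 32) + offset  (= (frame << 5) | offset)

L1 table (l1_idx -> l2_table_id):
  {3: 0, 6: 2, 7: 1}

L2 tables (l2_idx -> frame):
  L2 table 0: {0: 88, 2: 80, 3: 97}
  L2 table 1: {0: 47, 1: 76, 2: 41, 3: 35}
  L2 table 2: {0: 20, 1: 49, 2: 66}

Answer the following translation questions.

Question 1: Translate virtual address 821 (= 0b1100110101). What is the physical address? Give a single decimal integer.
Answer: 1589

Derivation:
vaddr = 821 = 0b1100110101
Split: l1_idx=6, l2_idx=1, offset=21
L1[6] = 2
L2[2][1] = 49
paddr = 49 * 32 + 21 = 1589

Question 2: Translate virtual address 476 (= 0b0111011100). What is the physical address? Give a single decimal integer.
Answer: 2588

Derivation:
vaddr = 476 = 0b0111011100
Split: l1_idx=3, l2_idx=2, offset=28
L1[3] = 0
L2[0][2] = 80
paddr = 80 * 32 + 28 = 2588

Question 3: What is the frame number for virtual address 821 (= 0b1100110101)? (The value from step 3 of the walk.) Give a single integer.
vaddr = 821: l1_idx=6, l2_idx=1
L1[6] = 2; L2[2][1] = 49

Answer: 49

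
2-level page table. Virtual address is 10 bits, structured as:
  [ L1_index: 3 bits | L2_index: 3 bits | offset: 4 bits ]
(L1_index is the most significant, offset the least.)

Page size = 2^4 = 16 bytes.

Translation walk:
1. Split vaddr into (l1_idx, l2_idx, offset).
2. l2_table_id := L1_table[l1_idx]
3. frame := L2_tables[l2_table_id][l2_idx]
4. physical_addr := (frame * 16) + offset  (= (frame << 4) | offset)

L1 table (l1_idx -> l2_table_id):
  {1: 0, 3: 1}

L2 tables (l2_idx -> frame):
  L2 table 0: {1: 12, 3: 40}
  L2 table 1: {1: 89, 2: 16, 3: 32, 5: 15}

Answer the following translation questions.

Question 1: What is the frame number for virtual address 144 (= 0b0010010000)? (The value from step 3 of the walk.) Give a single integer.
Answer: 12

Derivation:
vaddr = 144: l1_idx=1, l2_idx=1
L1[1] = 0; L2[0][1] = 12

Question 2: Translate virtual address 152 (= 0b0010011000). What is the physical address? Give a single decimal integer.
vaddr = 152 = 0b0010011000
Split: l1_idx=1, l2_idx=1, offset=8
L1[1] = 0
L2[0][1] = 12
paddr = 12 * 16 + 8 = 200

Answer: 200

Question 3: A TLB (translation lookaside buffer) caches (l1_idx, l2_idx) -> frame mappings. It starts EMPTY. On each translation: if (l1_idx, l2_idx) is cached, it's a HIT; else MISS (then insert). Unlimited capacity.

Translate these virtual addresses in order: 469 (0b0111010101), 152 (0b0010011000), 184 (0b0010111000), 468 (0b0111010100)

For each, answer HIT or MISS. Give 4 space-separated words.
Answer: MISS MISS MISS HIT

Derivation:
vaddr=469: (3,5) not in TLB -> MISS, insert
vaddr=152: (1,1) not in TLB -> MISS, insert
vaddr=184: (1,3) not in TLB -> MISS, insert
vaddr=468: (3,5) in TLB -> HIT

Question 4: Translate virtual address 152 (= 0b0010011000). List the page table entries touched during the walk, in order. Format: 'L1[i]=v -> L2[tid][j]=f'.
Answer: L1[1]=0 -> L2[0][1]=12

Derivation:
vaddr = 152 = 0b0010011000
Split: l1_idx=1, l2_idx=1, offset=8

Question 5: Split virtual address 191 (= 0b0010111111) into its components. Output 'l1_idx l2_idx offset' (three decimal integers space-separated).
vaddr = 191 = 0b0010111111
  top 3 bits -> l1_idx = 1
  next 3 bits -> l2_idx = 3
  bottom 4 bits -> offset = 15

Answer: 1 3 15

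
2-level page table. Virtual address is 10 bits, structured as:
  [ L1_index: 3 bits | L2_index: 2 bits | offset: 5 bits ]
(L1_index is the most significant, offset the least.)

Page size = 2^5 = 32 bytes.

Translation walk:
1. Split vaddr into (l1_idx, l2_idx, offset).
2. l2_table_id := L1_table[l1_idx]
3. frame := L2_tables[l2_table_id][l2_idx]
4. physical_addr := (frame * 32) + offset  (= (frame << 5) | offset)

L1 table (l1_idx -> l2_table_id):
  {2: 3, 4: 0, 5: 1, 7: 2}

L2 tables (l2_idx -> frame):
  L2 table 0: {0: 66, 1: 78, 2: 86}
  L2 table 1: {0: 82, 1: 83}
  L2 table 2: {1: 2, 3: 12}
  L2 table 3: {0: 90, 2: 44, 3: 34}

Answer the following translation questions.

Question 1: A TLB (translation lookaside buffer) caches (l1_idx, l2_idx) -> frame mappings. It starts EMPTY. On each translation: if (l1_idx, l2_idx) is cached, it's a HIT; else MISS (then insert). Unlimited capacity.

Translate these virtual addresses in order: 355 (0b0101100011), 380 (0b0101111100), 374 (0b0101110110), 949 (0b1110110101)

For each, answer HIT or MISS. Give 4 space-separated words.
vaddr=355: (2,3) not in TLB -> MISS, insert
vaddr=380: (2,3) in TLB -> HIT
vaddr=374: (2,3) in TLB -> HIT
vaddr=949: (7,1) not in TLB -> MISS, insert

Answer: MISS HIT HIT MISS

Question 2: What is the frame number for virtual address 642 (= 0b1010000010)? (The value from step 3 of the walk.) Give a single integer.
Answer: 82

Derivation:
vaddr = 642: l1_idx=5, l2_idx=0
L1[5] = 1; L2[1][0] = 82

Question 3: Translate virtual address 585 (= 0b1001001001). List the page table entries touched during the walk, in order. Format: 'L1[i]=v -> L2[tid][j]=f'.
Answer: L1[4]=0 -> L2[0][2]=86

Derivation:
vaddr = 585 = 0b1001001001
Split: l1_idx=4, l2_idx=2, offset=9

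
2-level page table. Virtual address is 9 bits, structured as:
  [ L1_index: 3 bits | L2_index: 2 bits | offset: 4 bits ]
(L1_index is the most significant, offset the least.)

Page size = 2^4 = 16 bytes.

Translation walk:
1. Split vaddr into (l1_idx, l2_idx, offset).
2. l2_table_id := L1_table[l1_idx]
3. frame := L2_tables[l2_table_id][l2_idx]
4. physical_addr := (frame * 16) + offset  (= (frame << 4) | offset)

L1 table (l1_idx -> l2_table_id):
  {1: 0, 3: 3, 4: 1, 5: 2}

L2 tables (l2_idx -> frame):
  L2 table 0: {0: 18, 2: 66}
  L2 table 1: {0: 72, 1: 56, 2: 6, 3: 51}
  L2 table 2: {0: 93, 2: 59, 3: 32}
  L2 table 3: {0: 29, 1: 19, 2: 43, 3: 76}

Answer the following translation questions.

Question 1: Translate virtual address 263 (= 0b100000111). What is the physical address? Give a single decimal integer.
vaddr = 263 = 0b100000111
Split: l1_idx=4, l2_idx=0, offset=7
L1[4] = 1
L2[1][0] = 72
paddr = 72 * 16 + 7 = 1159

Answer: 1159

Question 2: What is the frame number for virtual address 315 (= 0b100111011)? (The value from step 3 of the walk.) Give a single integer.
vaddr = 315: l1_idx=4, l2_idx=3
L1[4] = 1; L2[1][3] = 51

Answer: 51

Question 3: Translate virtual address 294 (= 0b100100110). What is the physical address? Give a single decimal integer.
Answer: 102

Derivation:
vaddr = 294 = 0b100100110
Split: l1_idx=4, l2_idx=2, offset=6
L1[4] = 1
L2[1][2] = 6
paddr = 6 * 16 + 6 = 102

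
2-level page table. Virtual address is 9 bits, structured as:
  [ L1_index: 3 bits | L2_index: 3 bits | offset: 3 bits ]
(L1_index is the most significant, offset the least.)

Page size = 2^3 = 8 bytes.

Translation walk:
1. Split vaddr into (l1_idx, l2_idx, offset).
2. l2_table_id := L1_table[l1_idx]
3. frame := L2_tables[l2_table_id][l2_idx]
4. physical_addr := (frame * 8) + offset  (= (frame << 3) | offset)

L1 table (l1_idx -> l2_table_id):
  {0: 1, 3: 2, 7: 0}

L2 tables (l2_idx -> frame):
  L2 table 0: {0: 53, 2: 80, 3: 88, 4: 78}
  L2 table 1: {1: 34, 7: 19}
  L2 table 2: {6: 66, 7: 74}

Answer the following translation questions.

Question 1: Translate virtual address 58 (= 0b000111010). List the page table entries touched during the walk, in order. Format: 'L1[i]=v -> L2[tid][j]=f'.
Answer: L1[0]=1 -> L2[1][7]=19

Derivation:
vaddr = 58 = 0b000111010
Split: l1_idx=0, l2_idx=7, offset=2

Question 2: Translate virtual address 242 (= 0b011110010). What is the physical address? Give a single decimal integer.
Answer: 530

Derivation:
vaddr = 242 = 0b011110010
Split: l1_idx=3, l2_idx=6, offset=2
L1[3] = 2
L2[2][6] = 66
paddr = 66 * 8 + 2 = 530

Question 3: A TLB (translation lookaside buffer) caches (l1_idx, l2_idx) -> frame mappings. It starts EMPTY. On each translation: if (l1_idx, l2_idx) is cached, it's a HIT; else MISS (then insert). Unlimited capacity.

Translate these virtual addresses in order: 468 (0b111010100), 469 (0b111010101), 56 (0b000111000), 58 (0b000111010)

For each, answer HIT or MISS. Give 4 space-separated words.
vaddr=468: (7,2) not in TLB -> MISS, insert
vaddr=469: (7,2) in TLB -> HIT
vaddr=56: (0,7) not in TLB -> MISS, insert
vaddr=58: (0,7) in TLB -> HIT

Answer: MISS HIT MISS HIT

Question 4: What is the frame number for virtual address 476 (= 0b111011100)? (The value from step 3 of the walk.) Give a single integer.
vaddr = 476: l1_idx=7, l2_idx=3
L1[7] = 0; L2[0][3] = 88

Answer: 88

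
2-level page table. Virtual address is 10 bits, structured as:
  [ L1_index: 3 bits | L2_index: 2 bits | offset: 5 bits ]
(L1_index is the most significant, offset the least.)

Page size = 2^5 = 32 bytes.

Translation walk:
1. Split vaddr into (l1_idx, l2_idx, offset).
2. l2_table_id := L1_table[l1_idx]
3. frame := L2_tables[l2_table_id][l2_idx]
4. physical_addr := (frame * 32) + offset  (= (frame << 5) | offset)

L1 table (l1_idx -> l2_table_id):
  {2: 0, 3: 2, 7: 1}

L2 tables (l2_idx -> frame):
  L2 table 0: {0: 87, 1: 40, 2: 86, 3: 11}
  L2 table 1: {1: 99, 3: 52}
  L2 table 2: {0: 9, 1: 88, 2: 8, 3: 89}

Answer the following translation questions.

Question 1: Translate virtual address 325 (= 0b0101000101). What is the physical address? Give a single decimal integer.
vaddr = 325 = 0b0101000101
Split: l1_idx=2, l2_idx=2, offset=5
L1[2] = 0
L2[0][2] = 86
paddr = 86 * 32 + 5 = 2757

Answer: 2757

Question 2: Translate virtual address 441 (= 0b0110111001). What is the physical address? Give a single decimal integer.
vaddr = 441 = 0b0110111001
Split: l1_idx=3, l2_idx=1, offset=25
L1[3] = 2
L2[2][1] = 88
paddr = 88 * 32 + 25 = 2841

Answer: 2841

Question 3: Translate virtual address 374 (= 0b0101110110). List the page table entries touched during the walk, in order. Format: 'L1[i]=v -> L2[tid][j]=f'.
Answer: L1[2]=0 -> L2[0][3]=11

Derivation:
vaddr = 374 = 0b0101110110
Split: l1_idx=2, l2_idx=3, offset=22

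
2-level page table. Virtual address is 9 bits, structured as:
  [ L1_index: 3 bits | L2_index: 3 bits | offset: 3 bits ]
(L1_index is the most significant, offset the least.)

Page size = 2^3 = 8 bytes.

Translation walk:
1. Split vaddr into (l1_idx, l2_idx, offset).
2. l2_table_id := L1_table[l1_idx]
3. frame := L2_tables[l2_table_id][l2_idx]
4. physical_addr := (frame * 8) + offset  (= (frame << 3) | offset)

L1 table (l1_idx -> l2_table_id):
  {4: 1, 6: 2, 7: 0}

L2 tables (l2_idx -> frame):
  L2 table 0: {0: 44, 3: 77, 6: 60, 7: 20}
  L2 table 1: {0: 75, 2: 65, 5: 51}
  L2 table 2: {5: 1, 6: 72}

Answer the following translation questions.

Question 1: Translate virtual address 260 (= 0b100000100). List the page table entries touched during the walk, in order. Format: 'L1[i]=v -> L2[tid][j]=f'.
vaddr = 260 = 0b100000100
Split: l1_idx=4, l2_idx=0, offset=4

Answer: L1[4]=1 -> L2[1][0]=75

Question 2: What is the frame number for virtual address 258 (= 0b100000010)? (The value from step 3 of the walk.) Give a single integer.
vaddr = 258: l1_idx=4, l2_idx=0
L1[4] = 1; L2[1][0] = 75

Answer: 75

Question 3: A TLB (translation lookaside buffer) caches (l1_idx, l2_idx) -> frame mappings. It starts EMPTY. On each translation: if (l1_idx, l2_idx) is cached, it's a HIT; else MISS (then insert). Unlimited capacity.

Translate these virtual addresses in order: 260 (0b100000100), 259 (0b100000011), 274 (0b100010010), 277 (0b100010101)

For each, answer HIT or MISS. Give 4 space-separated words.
Answer: MISS HIT MISS HIT

Derivation:
vaddr=260: (4,0) not in TLB -> MISS, insert
vaddr=259: (4,0) in TLB -> HIT
vaddr=274: (4,2) not in TLB -> MISS, insert
vaddr=277: (4,2) in TLB -> HIT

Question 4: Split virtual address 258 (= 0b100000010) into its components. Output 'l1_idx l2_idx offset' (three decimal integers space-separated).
Answer: 4 0 2

Derivation:
vaddr = 258 = 0b100000010
  top 3 bits -> l1_idx = 4
  next 3 bits -> l2_idx = 0
  bottom 3 bits -> offset = 2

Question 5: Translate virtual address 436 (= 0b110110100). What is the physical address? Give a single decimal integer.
vaddr = 436 = 0b110110100
Split: l1_idx=6, l2_idx=6, offset=4
L1[6] = 2
L2[2][6] = 72
paddr = 72 * 8 + 4 = 580

Answer: 580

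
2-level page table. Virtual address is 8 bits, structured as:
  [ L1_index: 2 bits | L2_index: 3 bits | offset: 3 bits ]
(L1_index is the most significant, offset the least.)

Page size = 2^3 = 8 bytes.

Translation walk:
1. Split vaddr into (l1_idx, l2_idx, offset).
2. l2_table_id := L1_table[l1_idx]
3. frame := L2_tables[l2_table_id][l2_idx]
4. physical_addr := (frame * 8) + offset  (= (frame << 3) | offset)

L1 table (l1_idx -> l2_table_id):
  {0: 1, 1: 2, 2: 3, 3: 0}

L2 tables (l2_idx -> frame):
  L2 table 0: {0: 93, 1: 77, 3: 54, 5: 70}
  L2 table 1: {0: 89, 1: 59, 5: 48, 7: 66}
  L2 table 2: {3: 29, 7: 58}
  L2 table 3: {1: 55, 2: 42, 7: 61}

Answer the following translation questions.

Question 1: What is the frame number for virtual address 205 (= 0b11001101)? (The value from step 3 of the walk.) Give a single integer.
Answer: 77

Derivation:
vaddr = 205: l1_idx=3, l2_idx=1
L1[3] = 0; L2[0][1] = 77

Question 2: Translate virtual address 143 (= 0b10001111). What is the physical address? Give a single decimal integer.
Answer: 447

Derivation:
vaddr = 143 = 0b10001111
Split: l1_idx=2, l2_idx=1, offset=7
L1[2] = 3
L2[3][1] = 55
paddr = 55 * 8 + 7 = 447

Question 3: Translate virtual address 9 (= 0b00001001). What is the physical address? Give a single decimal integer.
vaddr = 9 = 0b00001001
Split: l1_idx=0, l2_idx=1, offset=1
L1[0] = 1
L2[1][1] = 59
paddr = 59 * 8 + 1 = 473

Answer: 473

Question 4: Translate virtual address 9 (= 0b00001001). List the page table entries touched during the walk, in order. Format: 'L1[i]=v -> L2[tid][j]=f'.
Answer: L1[0]=1 -> L2[1][1]=59

Derivation:
vaddr = 9 = 0b00001001
Split: l1_idx=0, l2_idx=1, offset=1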